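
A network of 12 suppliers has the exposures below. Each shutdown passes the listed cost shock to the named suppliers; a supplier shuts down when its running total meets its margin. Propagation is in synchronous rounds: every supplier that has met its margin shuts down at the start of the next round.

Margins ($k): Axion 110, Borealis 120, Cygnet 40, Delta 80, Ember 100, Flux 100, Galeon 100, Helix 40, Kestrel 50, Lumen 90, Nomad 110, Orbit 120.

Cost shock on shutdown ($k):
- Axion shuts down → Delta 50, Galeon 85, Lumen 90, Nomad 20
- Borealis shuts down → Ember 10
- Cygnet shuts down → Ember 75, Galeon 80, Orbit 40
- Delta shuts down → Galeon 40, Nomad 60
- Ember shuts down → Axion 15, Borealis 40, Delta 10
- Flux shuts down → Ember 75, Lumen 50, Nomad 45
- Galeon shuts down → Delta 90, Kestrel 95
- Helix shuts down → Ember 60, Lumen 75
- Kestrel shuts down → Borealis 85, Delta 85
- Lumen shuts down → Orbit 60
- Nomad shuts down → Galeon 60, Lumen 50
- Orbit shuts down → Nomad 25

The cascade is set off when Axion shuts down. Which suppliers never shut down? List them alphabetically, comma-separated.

Round 1 — Axion shuts down (initial).
  Delta: +50 → 50 < 80
  Galeon: +85 → 85 < 100
  Lumen: +90 → 90 ≥ 90
  Nomad: +20 → 20 < 110
Round 2 — Lumen shuts down.
  Orbit: +60 → 60 < 120
No further shutdowns.

Borealis, Cygnet, Delta, Ember, Flux, Galeon, Helix, Kestrel, Nomad, Orbit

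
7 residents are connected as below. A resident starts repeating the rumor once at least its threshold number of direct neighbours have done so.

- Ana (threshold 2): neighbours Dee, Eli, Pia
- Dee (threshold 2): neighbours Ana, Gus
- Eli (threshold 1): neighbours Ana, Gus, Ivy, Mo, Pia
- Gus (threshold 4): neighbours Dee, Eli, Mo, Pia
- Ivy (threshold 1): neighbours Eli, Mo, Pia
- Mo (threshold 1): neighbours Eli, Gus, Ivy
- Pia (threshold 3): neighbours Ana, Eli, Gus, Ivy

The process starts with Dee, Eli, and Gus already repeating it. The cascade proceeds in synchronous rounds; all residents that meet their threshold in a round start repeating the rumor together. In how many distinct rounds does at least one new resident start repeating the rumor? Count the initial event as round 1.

3

Round 1 — Dee, Eli, Gus start repeating the rumor (initial).
Round 2 — checking thresholds:
  Ana: 2 of 3 neighbours ≥ 2, starts repeating the rumor.
  Ivy: 1 of 3 neighbours ≥ 1, starts repeating the rumor.
  Mo: 2 of 3 neighbours ≥ 1, starts repeating the rumor.
  Pia: 2 of 4 neighbours < 3, below threshold.
Round 3 — checking thresholds:
  Pia: 4 of 4 neighbours ≥ 3, starts repeating the rumor.
Round 4 — no new spreads; cascade stops.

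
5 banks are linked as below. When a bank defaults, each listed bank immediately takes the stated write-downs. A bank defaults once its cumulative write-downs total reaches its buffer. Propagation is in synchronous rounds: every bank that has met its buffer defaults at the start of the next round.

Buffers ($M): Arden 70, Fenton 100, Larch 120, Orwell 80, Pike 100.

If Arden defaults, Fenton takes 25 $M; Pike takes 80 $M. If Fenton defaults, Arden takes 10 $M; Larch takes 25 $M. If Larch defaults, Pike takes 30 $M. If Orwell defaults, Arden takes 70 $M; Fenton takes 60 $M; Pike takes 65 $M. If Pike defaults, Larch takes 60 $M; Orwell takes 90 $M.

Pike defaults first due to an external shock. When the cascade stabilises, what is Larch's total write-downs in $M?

60

Round 1 — Pike defaults (initial).
  Larch: +60 → 60 < 120
  Orwell: +90 → 90 ≥ 80
Round 2 — Orwell defaults.
  Arden: +70 → 70 ≥ 70
  Fenton: +60 → 60 < 100
Round 3 — Arden defaults.
  Fenton: +25 → 85 < 100
No further defaults.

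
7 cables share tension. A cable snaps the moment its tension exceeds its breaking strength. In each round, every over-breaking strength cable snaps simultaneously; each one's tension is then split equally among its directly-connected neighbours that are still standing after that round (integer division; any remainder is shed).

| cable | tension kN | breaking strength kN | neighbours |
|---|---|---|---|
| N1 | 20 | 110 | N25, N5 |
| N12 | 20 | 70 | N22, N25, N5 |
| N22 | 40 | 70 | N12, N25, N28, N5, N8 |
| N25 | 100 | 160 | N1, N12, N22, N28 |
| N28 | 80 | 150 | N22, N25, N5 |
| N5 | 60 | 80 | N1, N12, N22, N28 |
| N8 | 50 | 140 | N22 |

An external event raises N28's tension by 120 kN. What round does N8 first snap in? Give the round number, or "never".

Round 1 — N28 at 200 > 150. N28 snaps.
  N28 sheds 200 kN to N22, N25, N5: 66 each (2 lost).
    N22: 40+66 = 106 > 70
    N25: 100+66 = 166 > 160
    N5: 60+66 = 126 > 80
Round 2 — N22, N25, N5 snap.
  N22 sheds 106 kN to N12, N8: 53 each.
    N12: 20+53 = 73 > 70
    N8: 50+53 = 103 ≤ 140
  N25 sheds 166 kN to N1, N12: 83 each.
    N1: 20+83 = 103 ≤ 110
    N12: 73+83 = 156 > 70
  N5 sheds 126 kN to N1, N12: 63 each.
    N1: 103+63 = 166 > 110
    N12: 156+63 = 219 > 70
Round 3 — N1, N12 snap.
  N1 sheds 166 kN: no online neighbours, lost.
  N12 sheds 219 kN: no online neighbours, lost.
No further breaks.

never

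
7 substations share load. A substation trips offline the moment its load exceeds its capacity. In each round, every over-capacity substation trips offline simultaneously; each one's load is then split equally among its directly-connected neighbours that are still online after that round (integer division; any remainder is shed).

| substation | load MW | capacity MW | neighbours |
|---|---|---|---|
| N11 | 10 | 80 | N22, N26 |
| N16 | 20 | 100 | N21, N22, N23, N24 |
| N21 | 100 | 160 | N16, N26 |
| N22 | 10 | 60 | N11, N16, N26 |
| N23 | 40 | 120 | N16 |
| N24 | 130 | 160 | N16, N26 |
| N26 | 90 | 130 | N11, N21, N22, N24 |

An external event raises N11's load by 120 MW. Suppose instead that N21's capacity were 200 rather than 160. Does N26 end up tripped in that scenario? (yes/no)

With N21's capacity at 200:
Round 1 — N11 at 130 > 80. N11 trips offline.
  N11 sheds 130 MW to N22, N26: 65 each.
    N22: 10+65 = 75 > 60
    N26: 90+65 = 155 > 130
Round 2 — N22, N26 trip offline.
  N22 sheds 75 MW to N16: 75 each.
    N16: 20+75 = 95 ≤ 100
  N26 sheds 155 MW to N21, N24: 77 each (1 lost).
    N21: 100+77 = 177 ≤ 200
    N24: 130+77 = 207 > 160
Round 3 — N24 trips offline.
  N24 sheds 207 MW to N16: 207 each.
    N16: 95+207 = 302 > 100
Round 4 — N16 trips offline.
  N16 sheds 302 MW to N21, N23: 151 each.
    N21: 177+151 = 328 > 200
    N23: 40+151 = 191 > 120
Round 5 — N21, N23 trip offline.
  N21 sheds 328 MW: no online neighbours, lost.
  N23 sheds 191 MW: no online neighbours, lost.
No further trips.

yes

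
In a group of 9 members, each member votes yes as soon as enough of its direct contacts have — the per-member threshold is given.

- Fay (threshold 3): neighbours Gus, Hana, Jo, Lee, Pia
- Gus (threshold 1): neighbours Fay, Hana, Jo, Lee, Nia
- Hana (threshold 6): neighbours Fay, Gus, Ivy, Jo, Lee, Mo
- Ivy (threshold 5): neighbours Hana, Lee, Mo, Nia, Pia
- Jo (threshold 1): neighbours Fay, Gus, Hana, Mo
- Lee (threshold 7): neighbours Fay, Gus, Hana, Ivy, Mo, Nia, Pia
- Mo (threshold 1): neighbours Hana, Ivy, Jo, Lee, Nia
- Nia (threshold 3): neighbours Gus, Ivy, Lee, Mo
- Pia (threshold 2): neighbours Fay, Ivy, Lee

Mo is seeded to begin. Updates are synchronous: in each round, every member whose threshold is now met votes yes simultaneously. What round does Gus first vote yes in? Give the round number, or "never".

3

Round 1 — Mo votes yes (initial).
Round 2 — checking thresholds:
  Hana: 1 of 6 neighbours < 6, not yet.
  Ivy: 1 of 5 neighbours < 5, not yet.
  Jo: 1 of 4 neighbours ≥ 1, votes yes.
  Lee: 1 of 7 neighbours < 7, not yet.
  Nia: 1 of 4 neighbours < 3, not yet.
Round 3 — checking thresholds:
  Fay: 1 of 5 neighbours < 3, not yet.
  Gus: 1 of 5 neighbours ≥ 1, votes yes.
  Hana: 2 of 6 neighbours < 6, not yet.
  Ivy: 1 of 5 neighbours < 5, not yet.
  Lee: 1 of 7 neighbours < 7, not yet.
  Nia: 1 of 4 neighbours < 3, not yet.
Round 4 — no new yes votes; cascade stops.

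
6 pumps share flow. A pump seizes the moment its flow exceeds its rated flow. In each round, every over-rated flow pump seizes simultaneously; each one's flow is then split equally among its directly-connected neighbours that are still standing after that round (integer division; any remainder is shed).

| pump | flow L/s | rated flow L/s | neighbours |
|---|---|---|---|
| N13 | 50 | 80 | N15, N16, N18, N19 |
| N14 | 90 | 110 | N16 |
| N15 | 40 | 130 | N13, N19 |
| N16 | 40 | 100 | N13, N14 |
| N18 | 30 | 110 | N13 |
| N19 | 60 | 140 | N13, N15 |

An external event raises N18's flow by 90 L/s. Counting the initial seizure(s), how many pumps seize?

Round 1 — N18 at 120 > 110. N18 seizes.
  N18 sheds 120 L/s to N13: 120 each.
    N13: 50+120 = 170 > 80
Round 2 — N13 seizes.
  N13 sheds 170 L/s to N15, N16, N19: 56 each (2 lost).
    N15: 40+56 = 96 ≤ 130
    N16: 40+56 = 96 ≤ 100
    N19: 60+56 = 116 ≤ 140
No further seizures.

2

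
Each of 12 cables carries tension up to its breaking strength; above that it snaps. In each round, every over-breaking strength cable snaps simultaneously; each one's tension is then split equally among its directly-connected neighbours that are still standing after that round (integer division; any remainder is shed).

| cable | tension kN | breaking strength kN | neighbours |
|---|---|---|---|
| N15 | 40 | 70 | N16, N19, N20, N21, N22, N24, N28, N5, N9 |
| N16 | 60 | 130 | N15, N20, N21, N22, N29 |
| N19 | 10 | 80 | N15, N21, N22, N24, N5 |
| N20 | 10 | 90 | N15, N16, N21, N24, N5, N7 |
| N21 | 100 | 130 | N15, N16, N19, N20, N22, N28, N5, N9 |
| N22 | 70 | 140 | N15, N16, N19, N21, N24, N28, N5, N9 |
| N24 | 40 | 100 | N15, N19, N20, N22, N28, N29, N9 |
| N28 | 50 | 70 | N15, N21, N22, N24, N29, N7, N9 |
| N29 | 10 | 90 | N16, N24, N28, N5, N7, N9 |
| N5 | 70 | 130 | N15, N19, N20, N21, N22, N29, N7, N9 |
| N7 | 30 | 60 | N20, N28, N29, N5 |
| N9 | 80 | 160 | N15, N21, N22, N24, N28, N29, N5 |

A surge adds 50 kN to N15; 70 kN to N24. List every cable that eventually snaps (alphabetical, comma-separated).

N15, N24, N28

Round 1 — N15 at 90 > 70; N24 at 110 > 100. N15, N24 snap.
  N15 sheds 90 kN to N16, N19, N20, N21, N22, N28, N5, N9: 11 each (2 lost).
    N16: 60+11 = 71 ≤ 130
    N19: 10+11 = 21 ≤ 80
    N20: 10+11 = 21 ≤ 90
    N21: 100+11 = 111 ≤ 130
    N22: 70+11 = 81 ≤ 140
    N28: 50+11 = 61 ≤ 70
    N5: 70+11 = 81 ≤ 130
    N9: 80+11 = 91 ≤ 160
  N24 sheds 110 kN to N19, N20, N22, N28, N29, N9: 18 each (2 lost).
    N19: 21+18 = 39 ≤ 80
    N20: 21+18 = 39 ≤ 90
    N22: 81+18 = 99 ≤ 140
    N28: 61+18 = 79 > 70
    N29: 10+18 = 28 ≤ 90
    N9: 91+18 = 109 ≤ 160
Round 2 — N28 snaps.
  N28 sheds 79 kN to N21, N22, N29, N7, N9: 15 each (4 lost).
    N21: 111+15 = 126 ≤ 130
    N22: 99+15 = 114 ≤ 140
    N29: 28+15 = 43 ≤ 90
    N7: 30+15 = 45 ≤ 60
    N9: 109+15 = 124 ≤ 160
No further breaks.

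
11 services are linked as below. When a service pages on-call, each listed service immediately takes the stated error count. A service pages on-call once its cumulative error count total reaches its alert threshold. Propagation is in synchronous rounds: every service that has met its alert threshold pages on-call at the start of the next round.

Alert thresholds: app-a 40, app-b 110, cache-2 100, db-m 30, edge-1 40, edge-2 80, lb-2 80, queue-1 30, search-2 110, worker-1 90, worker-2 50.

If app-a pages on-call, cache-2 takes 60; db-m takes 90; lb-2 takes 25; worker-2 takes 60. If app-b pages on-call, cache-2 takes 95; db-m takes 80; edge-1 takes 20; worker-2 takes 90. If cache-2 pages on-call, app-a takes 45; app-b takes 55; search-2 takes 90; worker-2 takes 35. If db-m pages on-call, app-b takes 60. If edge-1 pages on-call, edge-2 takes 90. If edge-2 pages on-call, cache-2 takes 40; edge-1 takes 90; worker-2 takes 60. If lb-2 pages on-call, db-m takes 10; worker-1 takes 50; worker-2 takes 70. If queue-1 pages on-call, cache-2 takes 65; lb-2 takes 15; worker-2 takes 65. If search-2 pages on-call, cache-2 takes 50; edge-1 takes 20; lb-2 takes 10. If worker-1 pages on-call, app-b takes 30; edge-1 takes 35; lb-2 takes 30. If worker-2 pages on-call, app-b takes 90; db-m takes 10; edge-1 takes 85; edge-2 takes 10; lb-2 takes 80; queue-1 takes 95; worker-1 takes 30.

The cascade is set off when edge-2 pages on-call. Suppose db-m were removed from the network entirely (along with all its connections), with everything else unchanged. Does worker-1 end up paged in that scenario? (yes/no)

With db-m removed:
Round 1 — edge-2 pages on-call (initial).
  cache-2: +40 → 40 < 100
  edge-1: +90 → 90 ≥ 40
  worker-2: +60 → 60 ≥ 50
Round 2 — edge-1, worker-2 page on-call.
  app-b: +90 → 90 < 110
  lb-2: +80 → 80 ≥ 80
  queue-1: +95 → 95 ≥ 30
  worker-1: +30 → 30 < 90
Round 3 — lb-2, queue-1 page on-call.
  cache-2: +65 → 105 ≥ 100
  worker-1: +50 → 80 < 90
Round 4 — cache-2 pages on-call.
  app-a: +45 → 45 ≥ 40
  app-b: +55 → 145 ≥ 110
  search-2: +90 → 90 < 110
Round 5 — app-a, app-b page on-call.
No further pages.

no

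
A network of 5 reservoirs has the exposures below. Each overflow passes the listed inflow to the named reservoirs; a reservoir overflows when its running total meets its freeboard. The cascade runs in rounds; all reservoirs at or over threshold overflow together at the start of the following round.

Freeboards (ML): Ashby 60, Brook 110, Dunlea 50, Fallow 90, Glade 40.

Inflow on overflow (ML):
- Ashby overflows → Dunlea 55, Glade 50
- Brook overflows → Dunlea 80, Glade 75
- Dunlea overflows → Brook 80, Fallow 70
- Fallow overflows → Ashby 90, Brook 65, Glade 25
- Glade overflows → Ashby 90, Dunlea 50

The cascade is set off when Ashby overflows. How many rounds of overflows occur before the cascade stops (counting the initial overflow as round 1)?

2

Round 1 — Ashby overflows (initial).
  Dunlea: +55 → 55 ≥ 50
  Glade: +50 → 50 ≥ 40
Round 2 — Dunlea, Glade overflow.
  Brook: +80 → 80 < 110
  Fallow: +70 → 70 < 90
No further overflows.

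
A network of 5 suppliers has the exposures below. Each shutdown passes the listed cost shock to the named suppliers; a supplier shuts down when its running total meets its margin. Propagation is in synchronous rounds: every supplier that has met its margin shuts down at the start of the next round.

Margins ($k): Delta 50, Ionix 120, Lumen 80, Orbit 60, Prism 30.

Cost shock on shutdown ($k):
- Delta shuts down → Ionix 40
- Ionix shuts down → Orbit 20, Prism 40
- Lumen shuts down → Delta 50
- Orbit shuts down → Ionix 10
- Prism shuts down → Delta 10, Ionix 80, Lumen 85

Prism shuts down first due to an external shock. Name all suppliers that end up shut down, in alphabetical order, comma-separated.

Round 1 — Prism shuts down (initial).
  Delta: +10 → 10 < 50
  Ionix: +80 → 80 < 120
  Lumen: +85 → 85 ≥ 80
Round 2 — Lumen shuts down.
  Delta: +50 → 60 ≥ 50
Round 3 — Delta shuts down.
  Ionix: +40 → 120 ≥ 120
Round 4 — Ionix shuts down.
  Orbit: +20 → 20 < 60
No further shutdowns.

Delta, Ionix, Lumen, Prism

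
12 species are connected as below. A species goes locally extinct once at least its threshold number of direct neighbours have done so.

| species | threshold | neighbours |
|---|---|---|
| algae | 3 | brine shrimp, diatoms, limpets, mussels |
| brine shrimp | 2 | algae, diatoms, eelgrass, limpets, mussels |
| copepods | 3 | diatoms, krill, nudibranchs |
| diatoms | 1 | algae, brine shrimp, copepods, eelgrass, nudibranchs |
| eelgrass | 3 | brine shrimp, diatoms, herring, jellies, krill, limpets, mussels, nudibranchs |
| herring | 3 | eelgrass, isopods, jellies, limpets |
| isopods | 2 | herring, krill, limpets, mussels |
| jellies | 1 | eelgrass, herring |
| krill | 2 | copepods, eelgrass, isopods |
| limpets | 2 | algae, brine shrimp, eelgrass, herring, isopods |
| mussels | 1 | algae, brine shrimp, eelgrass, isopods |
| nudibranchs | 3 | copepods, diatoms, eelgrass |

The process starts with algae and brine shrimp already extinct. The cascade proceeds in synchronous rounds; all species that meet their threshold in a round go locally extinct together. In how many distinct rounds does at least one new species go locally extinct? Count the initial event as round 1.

Round 1 — algae, brine shrimp go locally extinct (initial).
Round 2 — checking thresholds:
  diatoms: 2 of 5 neighbours ≥ 1, goes locally extinct.
  eelgrass: 1 of 8 neighbours < 3, below threshold.
  limpets: 2 of 5 neighbours ≥ 2, goes locally extinct.
  mussels: 2 of 4 neighbours ≥ 1, goes locally extinct.
Round 3 — checking thresholds:
  copepods: 1 of 3 neighbours < 3, below threshold.
  eelgrass: 4 of 8 neighbours ≥ 3, goes locally extinct.
  herring: 1 of 4 neighbours < 3, below threshold.
  isopods: 2 of 4 neighbours ≥ 2, goes locally extinct.
  nudibranchs: 1 of 3 neighbours < 3, below threshold.
Round 4 — checking thresholds:
  copepods: 1 of 3 neighbours < 3, below threshold.
  herring: 3 of 4 neighbours ≥ 3, goes locally extinct.
  jellies: 1 of 2 neighbours ≥ 1, goes locally extinct.
  krill: 2 of 3 neighbours ≥ 2, goes locally extinct.
  nudibranchs: 2 of 3 neighbours < 3, below threshold.
Round 5 — no new extinctions; cascade stops.

4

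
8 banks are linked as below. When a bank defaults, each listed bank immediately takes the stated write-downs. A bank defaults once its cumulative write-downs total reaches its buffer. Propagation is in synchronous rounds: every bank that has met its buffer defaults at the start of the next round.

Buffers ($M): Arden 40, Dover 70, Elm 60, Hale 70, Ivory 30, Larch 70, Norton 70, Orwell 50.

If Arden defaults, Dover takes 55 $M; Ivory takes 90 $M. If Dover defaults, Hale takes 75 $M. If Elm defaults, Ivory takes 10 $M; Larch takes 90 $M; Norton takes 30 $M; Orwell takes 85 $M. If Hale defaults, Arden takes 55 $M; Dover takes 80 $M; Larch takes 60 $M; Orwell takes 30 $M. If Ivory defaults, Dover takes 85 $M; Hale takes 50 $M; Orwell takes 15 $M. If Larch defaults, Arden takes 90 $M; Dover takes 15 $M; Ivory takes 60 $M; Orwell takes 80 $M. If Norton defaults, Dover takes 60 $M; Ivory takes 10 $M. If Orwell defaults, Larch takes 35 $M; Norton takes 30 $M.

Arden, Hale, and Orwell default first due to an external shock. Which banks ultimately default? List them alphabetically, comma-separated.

Round 1 — Arden, Hale, Orwell default (initial).
  Dover: +55+80 → 135 ≥ 70
  Ivory: +90 → 90 ≥ 30
  Larch: +60+35 → 95 ≥ 70
  Norton: +30 → 30 < 70
Round 2 — Dover, Ivory, Larch default.
No further defaults.

Arden, Dover, Hale, Ivory, Larch, Orwell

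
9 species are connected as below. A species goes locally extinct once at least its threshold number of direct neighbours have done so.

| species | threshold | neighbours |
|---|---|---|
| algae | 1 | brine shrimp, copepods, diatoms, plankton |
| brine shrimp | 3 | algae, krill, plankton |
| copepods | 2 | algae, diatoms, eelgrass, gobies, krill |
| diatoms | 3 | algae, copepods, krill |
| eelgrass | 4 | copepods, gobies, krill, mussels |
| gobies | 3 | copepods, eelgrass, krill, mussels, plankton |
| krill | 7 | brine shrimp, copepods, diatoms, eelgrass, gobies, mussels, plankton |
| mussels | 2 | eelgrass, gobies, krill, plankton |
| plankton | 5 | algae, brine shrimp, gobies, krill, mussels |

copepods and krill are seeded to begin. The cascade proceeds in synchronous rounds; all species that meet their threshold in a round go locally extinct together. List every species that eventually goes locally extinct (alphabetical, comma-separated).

algae, copepods, diatoms, krill

Round 1 — copepods, krill go locally extinct (initial).
Round 2 — checking thresholds:
  algae: 1 of 4 neighbours ≥ 1, goes locally extinct.
  brine shrimp: 1 of 3 neighbours < 3, not yet.
  diatoms: 2 of 3 neighbours < 3, not yet.
  eelgrass: 2 of 4 neighbours < 4, not yet.
  gobies: 2 of 5 neighbours < 3, not yet.
  mussels: 1 of 4 neighbours < 2, not yet.
  plankton: 1 of 5 neighbours < 5, not yet.
Round 3 — checking thresholds:
  brine shrimp: 2 of 3 neighbours < 3, not yet.
  diatoms: 3 of 3 neighbours ≥ 3, goes locally extinct.
  eelgrass: 2 of 4 neighbours < 4, not yet.
  gobies: 2 of 5 neighbours < 3, not yet.
  mussels: 1 of 4 neighbours < 2, not yet.
  plankton: 2 of 5 neighbours < 5, not yet.
Round 4 — no new extinctions; cascade stops.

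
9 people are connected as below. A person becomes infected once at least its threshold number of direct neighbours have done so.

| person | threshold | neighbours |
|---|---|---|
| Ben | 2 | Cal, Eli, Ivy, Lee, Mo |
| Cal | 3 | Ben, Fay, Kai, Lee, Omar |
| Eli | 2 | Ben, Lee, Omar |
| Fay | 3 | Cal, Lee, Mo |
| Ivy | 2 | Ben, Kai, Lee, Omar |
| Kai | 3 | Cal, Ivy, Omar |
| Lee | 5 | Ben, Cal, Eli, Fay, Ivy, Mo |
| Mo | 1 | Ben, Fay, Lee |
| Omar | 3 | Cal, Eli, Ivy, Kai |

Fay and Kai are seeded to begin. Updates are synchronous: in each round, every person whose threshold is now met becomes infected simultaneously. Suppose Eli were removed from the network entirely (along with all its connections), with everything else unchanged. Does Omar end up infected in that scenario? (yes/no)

no

With Eli removed:
Round 1 — Fay, Kai become infected (initial).
Round 2 — checking thresholds:
  Cal: 2 of 5 neighbours < 3, below threshold.
  Ivy: 1 of 4 neighbours < 2, below threshold.
  Lee: 1 of 5 neighbours < 5, below threshold.
  Mo: 1 of 3 neighbours ≥ 1, becomes infected.
  Omar: 1 of 3 neighbours < 3, below threshold.
Round 3 — no new infections; cascade stops.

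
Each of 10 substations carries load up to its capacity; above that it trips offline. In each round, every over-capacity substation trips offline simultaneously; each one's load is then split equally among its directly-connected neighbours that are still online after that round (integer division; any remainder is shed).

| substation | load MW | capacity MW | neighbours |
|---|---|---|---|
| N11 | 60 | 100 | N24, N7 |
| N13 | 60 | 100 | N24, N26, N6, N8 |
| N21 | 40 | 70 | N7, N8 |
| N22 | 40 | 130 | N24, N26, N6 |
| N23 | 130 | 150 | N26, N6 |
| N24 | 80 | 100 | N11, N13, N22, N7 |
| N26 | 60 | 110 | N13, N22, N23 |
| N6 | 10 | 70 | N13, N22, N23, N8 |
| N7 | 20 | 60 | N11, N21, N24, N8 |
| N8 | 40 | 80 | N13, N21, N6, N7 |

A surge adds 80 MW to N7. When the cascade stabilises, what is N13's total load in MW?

95

Round 1 — N7 at 100 > 60. N7 trips offline.
  N7 sheds 100 MW to N11, N21, N24, N8: 25 each.
    N11: 60+25 = 85 ≤ 100
    N21: 40+25 = 65 ≤ 70
    N24: 80+25 = 105 > 100
    N8: 40+25 = 65 ≤ 80
Round 2 — N24 trips offline.
  N24 sheds 105 MW to N11, N13, N22: 35 each.
    N11: 85+35 = 120 > 100
    N13: 60+35 = 95 ≤ 100
    N22: 40+35 = 75 ≤ 130
Round 3 — N11 trips offline.
  N11 sheds 120 MW: no online neighbours, lost.
No further trips.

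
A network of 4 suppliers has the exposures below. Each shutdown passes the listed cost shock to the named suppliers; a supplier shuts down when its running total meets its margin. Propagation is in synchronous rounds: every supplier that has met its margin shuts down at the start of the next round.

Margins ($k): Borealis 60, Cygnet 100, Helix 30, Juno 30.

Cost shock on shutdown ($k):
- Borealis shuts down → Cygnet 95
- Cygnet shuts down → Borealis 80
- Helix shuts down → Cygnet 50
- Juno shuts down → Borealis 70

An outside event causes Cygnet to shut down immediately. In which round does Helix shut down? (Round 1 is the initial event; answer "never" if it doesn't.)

never

Round 1 — Cygnet shuts down (initial).
  Borealis: +80 → 80 ≥ 60
Round 2 — Borealis shuts down.
No further shutdowns.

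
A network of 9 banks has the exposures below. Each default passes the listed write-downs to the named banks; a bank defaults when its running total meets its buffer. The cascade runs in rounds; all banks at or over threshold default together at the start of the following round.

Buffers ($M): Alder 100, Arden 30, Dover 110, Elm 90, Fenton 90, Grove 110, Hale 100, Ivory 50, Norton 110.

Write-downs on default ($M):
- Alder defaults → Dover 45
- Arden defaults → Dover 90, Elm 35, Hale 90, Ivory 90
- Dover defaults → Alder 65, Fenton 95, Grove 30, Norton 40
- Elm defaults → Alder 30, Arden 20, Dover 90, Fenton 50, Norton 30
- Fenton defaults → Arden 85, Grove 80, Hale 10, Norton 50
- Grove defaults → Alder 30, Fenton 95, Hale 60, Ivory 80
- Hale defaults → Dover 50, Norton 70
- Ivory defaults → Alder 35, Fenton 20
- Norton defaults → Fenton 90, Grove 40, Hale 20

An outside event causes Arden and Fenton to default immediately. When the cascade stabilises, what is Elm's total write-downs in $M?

Round 1 — Arden, Fenton default (initial).
  Dover: +90 → 90 < 110
  Elm: +35 → 35 < 90
  Grove: +80 → 80 < 110
  Hale: +90+10 → 100 ≥ 100
  Ivory: +90 → 90 ≥ 50
  Norton: +50 → 50 < 110
Round 2 — Hale, Ivory default.
  Alder: +35 → 35 < 100
  Dover: +50 → 140 ≥ 110
  Norton: +70 → 120 ≥ 110
Round 3 — Dover, Norton default.
  Alder: +65 → 100 ≥ 100
  Grove: +30+40 → 150 ≥ 110
Round 4 — Alder, Grove default.
No further defaults.

35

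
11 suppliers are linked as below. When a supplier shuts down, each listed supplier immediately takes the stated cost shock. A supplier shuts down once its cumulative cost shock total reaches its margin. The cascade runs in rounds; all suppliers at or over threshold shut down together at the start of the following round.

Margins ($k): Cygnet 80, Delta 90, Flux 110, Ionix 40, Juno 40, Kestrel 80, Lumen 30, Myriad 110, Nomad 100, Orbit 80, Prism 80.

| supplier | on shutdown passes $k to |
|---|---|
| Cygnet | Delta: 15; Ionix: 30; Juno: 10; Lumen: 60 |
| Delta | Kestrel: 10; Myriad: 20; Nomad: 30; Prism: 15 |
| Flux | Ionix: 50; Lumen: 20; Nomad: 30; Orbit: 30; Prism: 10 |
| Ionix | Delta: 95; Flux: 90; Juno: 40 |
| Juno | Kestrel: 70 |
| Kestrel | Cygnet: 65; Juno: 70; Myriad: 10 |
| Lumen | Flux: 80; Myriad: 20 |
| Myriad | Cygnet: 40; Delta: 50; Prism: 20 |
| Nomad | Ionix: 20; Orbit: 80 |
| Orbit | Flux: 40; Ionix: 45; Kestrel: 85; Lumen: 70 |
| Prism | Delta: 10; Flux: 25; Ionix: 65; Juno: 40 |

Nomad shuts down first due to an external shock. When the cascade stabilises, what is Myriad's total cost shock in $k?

Round 1 — Nomad shuts down (initial).
  Ionix: +20 → 20 < 40
  Orbit: +80 → 80 ≥ 80
Round 2 — Orbit shuts down.
  Flux: +40 → 40 < 110
  Ionix: +45 → 65 ≥ 40
  Kestrel: +85 → 85 ≥ 80
  Lumen: +70 → 70 ≥ 30
Round 3 — Ionix, Kestrel, Lumen shut down.
  Cygnet: +65 → 65 < 80
  Delta: +95 → 95 ≥ 90
  Flux: +90+80 → 210 ≥ 110
  Juno: +40+70 → 110 ≥ 40
  Myriad: +10+20 → 30 < 110
Round 4 — Delta, Flux, Juno shut down.
  Myriad: +20 → 50 < 110
  Prism: +15+10 → 25 < 80
No further shutdowns.

50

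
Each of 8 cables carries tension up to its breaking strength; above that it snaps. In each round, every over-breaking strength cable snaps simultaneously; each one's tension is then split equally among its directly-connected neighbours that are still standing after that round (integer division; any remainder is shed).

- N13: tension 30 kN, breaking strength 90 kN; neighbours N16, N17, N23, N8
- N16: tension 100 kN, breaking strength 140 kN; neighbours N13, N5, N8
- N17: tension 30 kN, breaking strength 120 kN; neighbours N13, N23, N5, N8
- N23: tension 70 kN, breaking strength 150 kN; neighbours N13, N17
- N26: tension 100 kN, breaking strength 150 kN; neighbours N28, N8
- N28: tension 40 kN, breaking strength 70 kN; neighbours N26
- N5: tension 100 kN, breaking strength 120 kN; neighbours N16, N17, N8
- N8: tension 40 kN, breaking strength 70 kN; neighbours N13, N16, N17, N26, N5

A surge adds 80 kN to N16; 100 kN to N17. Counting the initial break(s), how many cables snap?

Round 1 — N16 at 180 > 140; N17 at 130 > 120. N16, N17 snap.
  N16 sheds 180 kN to N13, N5, N8: 60 each.
    N13: 30+60 = 90 ≤ 90
    N5: 100+60 = 160 > 120
    N8: 40+60 = 100 > 70
  N17 sheds 130 kN to N13, N23, N5, N8: 32 each (2 lost).
    N13: 90+32 = 122 > 90
    N23: 70+32 = 102 ≤ 150
    N5: 160+32 = 192 > 120
    N8: 100+32 = 132 > 70
Round 2 — N13, N5, N8 snap.
  N13 sheds 122 kN to N23: 122 each.
    N23: 102+122 = 224 > 150
  N5 sheds 192 kN: no online neighbours, lost.
  N8 sheds 132 kN to N26: 132 each.
    N26: 100+132 = 232 > 150
Round 3 — N23, N26 snap.
  N23 sheds 224 kN: no online neighbours, lost.
  N26 sheds 232 kN to N28: 232 each.
    N28: 40+232 = 272 > 70
Round 4 — N28 snaps.
  N28 sheds 272 kN: no online neighbours, lost.
No further breaks.

8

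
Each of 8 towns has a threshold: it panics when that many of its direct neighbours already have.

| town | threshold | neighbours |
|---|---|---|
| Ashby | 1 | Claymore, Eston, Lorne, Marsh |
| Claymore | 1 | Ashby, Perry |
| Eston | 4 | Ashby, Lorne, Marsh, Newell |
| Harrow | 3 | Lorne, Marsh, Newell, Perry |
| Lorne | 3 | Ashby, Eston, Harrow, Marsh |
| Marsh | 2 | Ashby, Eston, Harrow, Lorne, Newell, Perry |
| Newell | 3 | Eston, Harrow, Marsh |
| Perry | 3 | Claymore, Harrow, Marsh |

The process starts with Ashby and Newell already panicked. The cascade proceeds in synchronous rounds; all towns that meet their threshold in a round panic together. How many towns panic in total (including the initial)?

4

Round 1 — Ashby, Newell panic (initial).
Round 2 — checking thresholds:
  Claymore: 1 of 2 neighbours ≥ 1, panics.
  Eston: 2 of 4 neighbours < 4, holds.
  Harrow: 1 of 4 neighbours < 3, holds.
  Lorne: 1 of 4 neighbours < 3, holds.
  Marsh: 2 of 6 neighbours ≥ 2, panics.
Round 3 — no new panics; cascade stops.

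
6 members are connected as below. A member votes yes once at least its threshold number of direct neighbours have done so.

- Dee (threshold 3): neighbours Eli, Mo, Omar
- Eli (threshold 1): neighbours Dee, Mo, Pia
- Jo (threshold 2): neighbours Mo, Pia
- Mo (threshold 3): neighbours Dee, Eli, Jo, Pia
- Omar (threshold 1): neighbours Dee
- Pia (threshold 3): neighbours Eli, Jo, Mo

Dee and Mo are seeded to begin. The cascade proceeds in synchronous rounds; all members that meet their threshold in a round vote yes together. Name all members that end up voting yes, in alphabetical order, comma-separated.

Dee, Eli, Mo, Omar

Round 1 — Dee, Mo vote yes (initial).
Round 2 — checking thresholds:
  Eli: 2 of 3 neighbours ≥ 1, votes yes.
  Jo: 1 of 2 neighbours < 2, below threshold.
  Omar: 1 of 1 neighbours ≥ 1, votes yes.
  Pia: 1 of 3 neighbours < 3, below threshold.
Round 3 — no new yes votes; cascade stops.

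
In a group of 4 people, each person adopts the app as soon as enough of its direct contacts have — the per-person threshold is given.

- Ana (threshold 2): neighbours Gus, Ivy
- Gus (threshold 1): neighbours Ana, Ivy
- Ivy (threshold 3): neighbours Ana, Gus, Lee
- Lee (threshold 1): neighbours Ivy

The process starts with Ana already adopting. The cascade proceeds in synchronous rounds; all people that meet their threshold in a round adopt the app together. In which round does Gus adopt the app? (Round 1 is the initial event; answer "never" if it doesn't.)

Round 1 — Ana adopts the app (initial).
Round 2 — checking thresholds:
  Gus: 1 of 2 neighbours ≥ 1, adopts the app.
  Ivy: 1 of 3 neighbours < 3, not yet.
Round 3 — no new adoptions; cascade stops.

2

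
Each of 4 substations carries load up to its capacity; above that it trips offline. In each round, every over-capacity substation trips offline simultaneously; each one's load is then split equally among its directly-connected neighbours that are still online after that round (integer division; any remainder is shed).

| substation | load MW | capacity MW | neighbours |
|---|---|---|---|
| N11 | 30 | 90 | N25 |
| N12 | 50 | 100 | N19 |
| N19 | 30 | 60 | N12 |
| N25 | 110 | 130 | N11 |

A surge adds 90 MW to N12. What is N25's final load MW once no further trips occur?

110

Round 1 — N12 at 140 > 100. N12 trips offline.
  N12 sheds 140 MW to N19: 140 each.
    N19: 30+140 = 170 > 60
Round 2 — N19 trips offline.
  N19 sheds 170 MW: no online neighbours, lost.
No further trips.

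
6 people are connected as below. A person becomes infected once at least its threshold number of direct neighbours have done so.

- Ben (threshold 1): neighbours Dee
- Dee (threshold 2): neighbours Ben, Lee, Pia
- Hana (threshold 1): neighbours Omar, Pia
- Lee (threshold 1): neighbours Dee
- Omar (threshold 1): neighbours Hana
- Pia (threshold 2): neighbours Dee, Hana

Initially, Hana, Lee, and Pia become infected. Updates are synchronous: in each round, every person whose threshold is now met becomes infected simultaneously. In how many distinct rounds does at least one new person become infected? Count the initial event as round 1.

3

Round 1 — Hana, Lee, Pia become infected (initial).
Round 2 — checking thresholds:
  Dee: 2 of 3 neighbours ≥ 2, becomes infected.
  Omar: 1 of 1 neighbours ≥ 1, becomes infected.
Round 3 — checking thresholds:
  Ben: 1 of 1 neighbours ≥ 1, becomes infected.
Round 4 — no new infections; cascade stops.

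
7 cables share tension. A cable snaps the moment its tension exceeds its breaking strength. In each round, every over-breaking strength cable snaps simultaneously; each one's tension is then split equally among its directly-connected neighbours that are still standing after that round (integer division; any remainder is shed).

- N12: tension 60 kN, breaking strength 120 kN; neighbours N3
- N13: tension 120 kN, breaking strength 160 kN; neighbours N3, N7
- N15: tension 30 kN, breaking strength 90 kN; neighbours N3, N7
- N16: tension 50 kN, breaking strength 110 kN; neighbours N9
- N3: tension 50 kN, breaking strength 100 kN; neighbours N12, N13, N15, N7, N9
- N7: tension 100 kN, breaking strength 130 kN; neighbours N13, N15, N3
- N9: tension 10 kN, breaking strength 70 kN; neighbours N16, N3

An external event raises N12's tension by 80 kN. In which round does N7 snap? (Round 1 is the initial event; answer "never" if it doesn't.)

3

Round 1 — N12 at 140 > 120. N12 snaps.
  N12 sheds 140 kN to N3: 140 each.
    N3: 50+140 = 190 > 100
Round 2 — N3 snaps.
  N3 sheds 190 kN to N13, N15, N7, N9: 47 each (2 lost).
    N13: 120+47 = 167 > 160
    N15: 30+47 = 77 ≤ 90
    N7: 100+47 = 147 > 130
    N9: 10+47 = 57 ≤ 70
Round 3 — N13, N7 snap.
  N13 sheds 167 kN: no online neighbours, lost.
  N7 sheds 147 kN to N15: 147 each.
    N15: 77+147 = 224 > 90
Round 4 — N15 snaps.
  N15 sheds 224 kN: no online neighbours, lost.
No further breaks.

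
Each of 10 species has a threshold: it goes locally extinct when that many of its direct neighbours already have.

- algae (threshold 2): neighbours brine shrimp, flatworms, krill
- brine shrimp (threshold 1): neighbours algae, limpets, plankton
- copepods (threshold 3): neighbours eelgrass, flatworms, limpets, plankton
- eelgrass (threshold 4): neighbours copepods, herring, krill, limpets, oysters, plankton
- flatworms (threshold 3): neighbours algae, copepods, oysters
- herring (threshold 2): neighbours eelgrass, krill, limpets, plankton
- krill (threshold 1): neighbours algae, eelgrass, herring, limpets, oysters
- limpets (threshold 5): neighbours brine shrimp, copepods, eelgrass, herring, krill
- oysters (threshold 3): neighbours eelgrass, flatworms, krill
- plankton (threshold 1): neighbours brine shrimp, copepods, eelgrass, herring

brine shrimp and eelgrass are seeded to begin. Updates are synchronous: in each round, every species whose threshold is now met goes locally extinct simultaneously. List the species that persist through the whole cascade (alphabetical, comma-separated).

Round 1 — brine shrimp, eelgrass go locally extinct (initial).
Round 2 — checking thresholds:
  algae: 1 of 3 neighbours < 2, not yet.
  copepods: 1 of 4 neighbours < 3, not yet.
  herring: 1 of 4 neighbours < 2, not yet.
  krill: 1 of 5 neighbours ≥ 1, goes locally extinct.
  limpets: 2 of 5 neighbours < 5, not yet.
  oysters: 1 of 3 neighbours < 3, not yet.
  plankton: 2 of 4 neighbours ≥ 1, goes locally extinct.
Round 3 — checking thresholds:
  algae: 2 of 3 neighbours ≥ 2, goes locally extinct.
  copepods: 2 of 4 neighbours < 3, not yet.
  herring: 3 of 4 neighbours ≥ 2, goes locally extinct.
  limpets: 3 of 5 neighbours < 5, not yet.
  oysters: 2 of 3 neighbours < 3, not yet.
Round 4 — no new extinctions; cascade stops.

copepods, flatworms, limpets, oysters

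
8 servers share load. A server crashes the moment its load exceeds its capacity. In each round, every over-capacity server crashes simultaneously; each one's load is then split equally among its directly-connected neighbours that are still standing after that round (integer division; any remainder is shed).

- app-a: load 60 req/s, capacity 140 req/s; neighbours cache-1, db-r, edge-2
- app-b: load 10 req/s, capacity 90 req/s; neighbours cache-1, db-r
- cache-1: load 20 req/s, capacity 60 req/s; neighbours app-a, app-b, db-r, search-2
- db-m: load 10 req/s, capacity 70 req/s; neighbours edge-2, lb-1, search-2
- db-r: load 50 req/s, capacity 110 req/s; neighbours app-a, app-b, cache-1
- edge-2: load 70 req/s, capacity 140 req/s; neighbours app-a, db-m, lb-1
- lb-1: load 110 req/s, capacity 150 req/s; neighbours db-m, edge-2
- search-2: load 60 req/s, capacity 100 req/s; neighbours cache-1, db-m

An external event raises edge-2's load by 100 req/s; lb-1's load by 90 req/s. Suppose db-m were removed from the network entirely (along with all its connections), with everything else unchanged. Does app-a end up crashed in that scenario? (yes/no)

With db-m removed:
Round 1 — edge-2 at 170 > 140; lb-1 at 200 > 150. edge-2, lb-1 crash.
  edge-2 sheds 170 req/s to app-a: 170 each.
    app-a: 60+170 = 230 > 140
  lb-1 sheds 200 req/s: no online neighbours, lost.
Round 2 — app-a crashes.
  app-a sheds 230 req/s to cache-1, db-r: 115 each.
    cache-1: 20+115 = 135 > 60
    db-r: 50+115 = 165 > 110
Round 3 — cache-1, db-r crash.
  cache-1 sheds 135 req/s to app-b, search-2: 67 each (1 lost).
    app-b: 10+67 = 77 ≤ 90
    search-2: 60+67 = 127 > 100
  db-r sheds 165 req/s to app-b: 165 each.
    app-b: 77+165 = 242 > 90
Round 4 — app-b, search-2 crash.
  app-b sheds 242 req/s: no online neighbours, lost.
  search-2 sheds 127 req/s: no online neighbours, lost.
No further crashes.

yes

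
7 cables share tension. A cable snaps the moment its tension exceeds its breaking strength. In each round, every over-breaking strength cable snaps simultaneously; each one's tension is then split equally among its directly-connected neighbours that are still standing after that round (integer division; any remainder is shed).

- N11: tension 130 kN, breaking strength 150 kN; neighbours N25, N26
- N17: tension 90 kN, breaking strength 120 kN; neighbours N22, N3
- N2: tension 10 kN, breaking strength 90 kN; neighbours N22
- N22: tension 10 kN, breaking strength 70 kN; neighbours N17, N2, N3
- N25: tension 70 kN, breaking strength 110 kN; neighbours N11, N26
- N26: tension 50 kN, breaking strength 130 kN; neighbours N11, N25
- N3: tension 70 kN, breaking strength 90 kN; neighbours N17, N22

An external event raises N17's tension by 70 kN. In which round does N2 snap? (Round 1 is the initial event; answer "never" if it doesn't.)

3

Round 1 — N17 at 160 > 120. N17 snaps.
  N17 sheds 160 kN to N22, N3: 80 each.
    N22: 10+80 = 90 > 70
    N3: 70+80 = 150 > 90
Round 2 — N22, N3 snap.
  N22 sheds 90 kN to N2: 90 each.
    N2: 10+90 = 100 > 90
  N3 sheds 150 kN: no online neighbours, lost.
Round 3 — N2 snaps.
  N2 sheds 100 kN: no online neighbours, lost.
No further breaks.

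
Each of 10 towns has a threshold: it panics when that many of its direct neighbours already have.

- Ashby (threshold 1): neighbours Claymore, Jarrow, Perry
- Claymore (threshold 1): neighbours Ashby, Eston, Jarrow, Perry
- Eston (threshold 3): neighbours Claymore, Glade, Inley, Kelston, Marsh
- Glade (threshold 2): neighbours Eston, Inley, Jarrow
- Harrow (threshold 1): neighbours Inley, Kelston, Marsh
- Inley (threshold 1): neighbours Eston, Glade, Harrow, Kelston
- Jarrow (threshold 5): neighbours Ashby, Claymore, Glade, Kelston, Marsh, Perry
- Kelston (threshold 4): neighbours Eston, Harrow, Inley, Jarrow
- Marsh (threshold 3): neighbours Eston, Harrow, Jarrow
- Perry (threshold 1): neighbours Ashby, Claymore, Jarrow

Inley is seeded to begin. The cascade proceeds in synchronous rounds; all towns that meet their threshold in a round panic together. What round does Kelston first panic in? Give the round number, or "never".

Round 1 — Inley panics (initial).
Round 2 — checking thresholds:
  Eston: 1 of 5 neighbours < 3, not yet.
  Glade: 1 of 3 neighbours < 2, not yet.
  Harrow: 1 of 3 neighbours ≥ 1, panics.
  Kelston: 1 of 4 neighbours < 4, not yet.
Round 3 — no new panics; cascade stops.

never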